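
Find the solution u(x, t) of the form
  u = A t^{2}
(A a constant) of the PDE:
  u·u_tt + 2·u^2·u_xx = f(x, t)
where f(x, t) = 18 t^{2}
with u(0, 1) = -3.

Substitute the ansatz u = A t^{2} into the left-hand side.
Derivatives of the ansatz:
  u_tt = 2 A
  u_xx = 0
Term by term:
  u·u_tt = 2 A^{2} t^{2}
  2·u^2·u_xx = 0
So the left-hand side equals
  2 A^{2} t^{2}
This must equal f(x, t) = 18 t^{2} identically.
Matching coefficients of the independent functions:
  [t^{2}]:  2 A^{2} = 18
These equations allow (A) = (-3) or (3).
Impose the point condition(s):
  u(0, 1) = -3  ⟹  A = -3
Only A = -3 satisfies everything.
Hence u(x, t) = - 3 t^{2}.

Answer: u(x, t) = - 3 t^{2}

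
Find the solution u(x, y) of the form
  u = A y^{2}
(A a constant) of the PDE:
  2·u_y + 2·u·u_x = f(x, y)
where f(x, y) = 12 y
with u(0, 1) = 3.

Substitute the ansatz u = A y^{2} into the left-hand side.
Derivatives of the ansatz:
  u_y = 2 A y
  u_x = 0
Term by term:
  2·u_y = 4 A y
  2·u·u_x = 0
So the left-hand side equals
  4 A y
This must equal f(x, y) = 12 y identically.
Matching coefficients of the independent functions:
  [y]:  4 A = 12
Solving: A = 3.
Check against the point condition:
  u(0, 1) = 3  ⟹  A = 3  ✓
Hence u(x, y) = 3 y^{2}.

Answer: u(x, y) = 3 y^{2}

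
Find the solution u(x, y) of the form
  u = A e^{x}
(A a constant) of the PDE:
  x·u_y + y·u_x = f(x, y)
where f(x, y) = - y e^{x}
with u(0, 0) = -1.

Substitute the ansatz u = A e^{x} into the left-hand side.
Derivatives of the ansatz:
  u_y = 0
  u_x = A e^{x}
Term by term:
  x·u_y = 0
  y·u_x = A y e^{x}
So the left-hand side equals
  A y e^{x}
This must equal f(x, y) = - y e^{x} identically.
Matching coefficients of the independent functions:
  [y e^{x}]:  A = -1
Solving: A = -1.
Check against the point condition:
  u(0, 0) = -1  ⟹  A = -1  ✓
Hence u(x, y) = - e^{x}.

Answer: u(x, y) = - e^{x}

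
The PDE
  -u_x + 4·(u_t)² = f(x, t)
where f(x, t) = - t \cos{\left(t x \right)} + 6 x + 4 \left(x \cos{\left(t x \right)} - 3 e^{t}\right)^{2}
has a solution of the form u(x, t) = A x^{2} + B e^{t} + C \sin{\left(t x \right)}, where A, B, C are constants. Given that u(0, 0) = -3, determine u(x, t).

Substitute the ansatz u = A x^{2} + B e^{t} + C \sin{\left(t x \right)} into the left-hand side.
Derivatives of the ansatz:
  u_x = 2 A x + C t \cos{\left(t x \right)}
  u_t = B e^{t} + C x \cos{\left(t x \right)}
Term by term:
  -u_x = - 2 A x - C t \cos{\left(t x \right)}
  4·(u_t)² = 4 B^{2} e^{2 t} + 8 B C x e^{t} \cos{\left(t x \right)} + 4 C^{2} x^{2} \cos^{2}{\left(t x \right)}
So the left-hand side equals
  - 2 A x + 4 B^{2} e^{2 t} + 8 B C x e^{t} \cos{\left(t x \right)} + 4 C^{2} x^{2} \cos^{2}{\left(t x \right)} - C t \cos{\left(t x \right)}
This must equal f(x, t) identically; expanded, f = - t \cos{\left(t x \right)} + 4 x^{2} \cos^{2}{\left(t x \right)} - 24 x e^{t} \cos{\left(t x \right)} + 6 x + 36 e^{2 t}.
Matching coefficients of the independent functions:
  [x]:  - 2 A = 6
  [t \cos{\left(t x \right)}]:  - C = -1
  [x^{2} \cos^{2}{\left(t x \right)}]:  4 C^{2} = 4
  [x e^{t} \cos{\left(t x \right)}]:  8 B C = -24
  [e^{2 t}]:  4 B^{2} = 36
Solving: A = -3, B = -3, C = 1.
Check against the point condition:
  u(0, 0) = -3  ⟹  B = -3  ✓
Hence u(x, t) = - 3 x^{2} - 3 e^{t} + \sin{\left(t x \right)}.

Answer: u(x, t) = - 3 x^{2} - 3 e^{t} + \sin{\left(t x \right)}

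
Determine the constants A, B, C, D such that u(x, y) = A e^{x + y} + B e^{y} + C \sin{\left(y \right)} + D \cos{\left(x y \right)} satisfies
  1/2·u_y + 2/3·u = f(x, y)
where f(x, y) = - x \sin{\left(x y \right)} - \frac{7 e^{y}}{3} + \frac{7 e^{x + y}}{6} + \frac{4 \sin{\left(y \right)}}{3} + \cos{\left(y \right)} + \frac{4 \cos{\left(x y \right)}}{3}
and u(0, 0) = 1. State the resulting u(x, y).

Answer: u(x, y) = - 2 e^{y} + e^{x + y} + 2 \sin{\left(y \right)} + 2 \cos{\left(x y \right)}

Derivation:
Substitute the ansatz u = A e^{x + y} + B e^{y} + C \sin{\left(y \right)} + D \cos{\left(x y \right)} into the left-hand side.
Derivatives of the ansatz:
  u_y = A e^{x} e^{y} + B e^{y} + C \cos{\left(y \right)} - D x \sin{\left(x y \right)}
Term by term:
  1/2·u_y = \frac{A e^{x} e^{y}}{2} + \frac{B e^{y}}{2} + \frac{C \cos{\left(y \right)}}{2} - \frac{D x \sin{\left(x y \right)}}{2}
  2/3·u = \frac{2 A e^{x} e^{y}}{3} + \frac{2 B e^{y}}{3} + \frac{2 C \sin{\left(y \right)}}{3} + \frac{2 D \cos{\left(x y \right)}}{3}
So the left-hand side equals
  \frac{7 A e^{x} e^{y}}{6} + \frac{7 B e^{y}}{6} + \frac{2 C \sin{\left(y \right)}}{3} + \frac{C \cos{\left(y \right)}}{2} - \frac{D x \sin{\left(x y \right)}}{2} + \frac{2 D \cos{\left(x y \right)}}{3}
This must equal f(x, y) identically; expanded, f = - x \sin{\left(x y \right)} + \frac{7 e^{x} e^{y}}{6} - \frac{7 e^{y}}{3} + \frac{4 \sin{\left(y \right)}}{3} + \cos{\left(y \right)} + \frac{4 \cos{\left(x y \right)}}{3}.
Matching coefficients of the independent functions:
  [x \sin{\left(x y \right)}]:  - \frac{D}{2} = -1
  [e^{x} e^{y}]:  \frac{7 A}{6} = \frac{7}{6}
  [e^{y}]:  \frac{7 B}{6} = - \frac{7}{3}
  [\sin{\left(y \right)}]:  \frac{2 C}{3} = \frac{4}{3}
  [\cos{\left(y \right)}]:  \frac{C}{2} = 1
  [\cos{\left(x y \right)}]:  \frac{2 D}{3} = \frac{4}{3}
Solving: A = 1, B = -2, C = 2, D = 2.
Check against the point condition:
  u(0, 0) = 1  ⟹  A + B + D = 1  ✓
Hence u(x, y) = - 2 e^{y} + e^{x + y} + 2 \sin{\left(y \right)} + 2 \cos{\left(x y \right)}.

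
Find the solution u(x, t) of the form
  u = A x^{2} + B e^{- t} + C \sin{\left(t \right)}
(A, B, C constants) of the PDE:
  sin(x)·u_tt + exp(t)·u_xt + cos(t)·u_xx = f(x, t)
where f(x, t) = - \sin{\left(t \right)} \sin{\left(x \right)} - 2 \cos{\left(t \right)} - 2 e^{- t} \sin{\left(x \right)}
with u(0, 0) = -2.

Substitute the ansatz u = A x^{2} + B e^{- t} + C \sin{\left(t \right)} into the left-hand side.
Derivatives of the ansatz:
  u_tt = B e^{- t} - C \sin{\left(t \right)}
  u_xt = 0
  u_xx = 2 A
Term by term:
  sin(x)·u_tt = B e^{- t} \sin{\left(x \right)} - C \sin{\left(t \right)} \sin{\left(x \right)}
  exp(t)·u_xt = 0
  cos(t)·u_xx = 2 A \cos{\left(t \right)}
So the left-hand side equals
  2 A \cos{\left(t \right)} + B e^{- t} \sin{\left(x \right)} - C \sin{\left(t \right)} \sin{\left(x \right)}
This must equal f(x, t) = - \sin{\left(t \right)} \sin{\left(x \right)} - 2 \cos{\left(t \right)} - 2 e^{- t} \sin{\left(x \right)} identically.
Matching coefficients of the independent functions:
  [e^{- t} \sin{\left(x \right)}]:  B = -2
  [\sin{\left(t \right)} \sin{\left(x \right)}]:  - C = -1
  [\cos{\left(t \right)}]:  2 A = -2
Solving: A = -1, B = -2, C = 1.
Check against the point condition:
  u(0, 0) = -2  ⟹  B = -2  ✓
Hence u(x, t) = - x^{2} + \sin{\left(t \right)} - 2 e^{- t}.

Answer: u(x, t) = - x^{2} + \sin{\left(t \right)} - 2 e^{- t}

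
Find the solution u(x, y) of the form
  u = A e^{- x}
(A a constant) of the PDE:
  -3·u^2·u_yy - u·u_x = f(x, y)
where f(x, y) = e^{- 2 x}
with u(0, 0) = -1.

Substitute the ansatz u = A e^{- x} into the left-hand side.
Derivatives of the ansatz:
  u_yy = 0
  u_x = - A e^{- x}
Term by term:
  -3·u^2·u_yy = 0
  -u·u_x = A^{2} e^{- 2 x}
So the left-hand side equals
  A^{2} e^{- 2 x}
This must equal f(x, y) = e^{- 2 x} identically.
Matching coefficients of the independent functions:
  [e^{- 2 x}]:  A^{2} = 1
These equations allow (A) = (-1) or (1).
Impose the point condition(s):
  u(0, 0) = -1  ⟹  A = -1
Only A = -1 satisfies everything.
Hence u(x, y) = - e^{- x}.

Answer: u(x, y) = - e^{- x}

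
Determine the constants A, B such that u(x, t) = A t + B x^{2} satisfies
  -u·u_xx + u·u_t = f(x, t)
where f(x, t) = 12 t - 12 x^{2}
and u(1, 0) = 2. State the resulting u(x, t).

Substitute the ansatz u = A t + B x^{2} into the left-hand side.
Derivatives of the ansatz:
  u_xx = 2 B
  u_t = A
Term by term:
  -u·u_xx = - 2 A B t - 2 B^{2} x^{2}
  u·u_t = A^{2} t + A B x^{2}
So the left-hand side equals
  A^{2} t - 2 A B t + A B x^{2} - 2 B^{2} x^{2}
This must equal f(x, t) = 12 t - 12 x^{2} identically.
Matching coefficients of the independent functions:
  [t]:  A^{2} - 2 A B = 12
  [x^{2}]:  A B - 2 B^{2} = -12
These equations allow (A, B) = (-2, 2) or (2, -2).
Impose the point condition(s):
  u(1, 0) = 2  ⟹  B = 2
Only A = -2, B = 2 satisfies everything.
Hence u(x, t) = - 2 t + 2 x^{2}.

Answer: u(x, t) = - 2 t + 2 x^{2}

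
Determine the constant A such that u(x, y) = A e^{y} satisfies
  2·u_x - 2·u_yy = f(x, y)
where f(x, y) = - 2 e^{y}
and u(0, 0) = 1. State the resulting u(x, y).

Answer: u(x, y) = e^{y}

Derivation:
Substitute the ansatz u = A e^{y} into the left-hand side.
Derivatives of the ansatz:
  u_x = 0
  u_yy = A e^{y}
Term by term:
  2·u_x = 0
  -2·u_yy = - 2 A e^{y}
So the left-hand side equals
  - 2 A e^{y}
This must equal f(x, y) = - 2 e^{y} identically.
Matching coefficients of the independent functions:
  [e^{y}]:  - 2 A = -2
Solving: A = 1.
Check against the point condition:
  u(0, 0) = 1  ⟹  A = 1  ✓
Hence u(x, y) = e^{y}.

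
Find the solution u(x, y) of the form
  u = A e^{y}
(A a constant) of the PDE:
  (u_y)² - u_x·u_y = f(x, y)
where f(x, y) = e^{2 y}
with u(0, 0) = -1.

Substitute the ansatz u = A e^{y} into the left-hand side.
Derivatives of the ansatz:
  u_y = A e^{y}
  u_x = 0
Term by term:
  (u_y)² = A^{2} e^{2 y}
  -u_x·u_y = 0
So the left-hand side equals
  A^{2} e^{2 y}
This must equal f(x, y) = e^{2 y} identically.
Matching coefficients of the independent functions:
  [e^{2 y}]:  A^{2} = 1
These equations allow (A) = (-1) or (1).
Impose the point condition(s):
  u(0, 0) = -1  ⟹  A = -1
Only A = -1 satisfies everything.
Hence u(x, y) = - e^{y}.

Answer: u(x, y) = - e^{y}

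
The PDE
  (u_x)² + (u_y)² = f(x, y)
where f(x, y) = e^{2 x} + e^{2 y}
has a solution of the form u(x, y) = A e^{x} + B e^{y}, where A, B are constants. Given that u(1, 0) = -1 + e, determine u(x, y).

Substitute the ansatz u = A e^{x} + B e^{y} into the left-hand side.
Derivatives of the ansatz:
  u_x = A e^{x}
  u_y = B e^{y}
Term by term:
  (u_x)² = A^{2} e^{2 x}
  (u_y)² = B^{2} e^{2 y}
So the left-hand side equals
  A^{2} e^{2 x} + B^{2} e^{2 y}
This must equal f(x, y) = e^{2 x} + e^{2 y} identically.
Matching coefficients of the independent functions:
  [e^{2 x}]:  A^{2} = 1
  [e^{2 y}]:  B^{2} = 1
These equations allow (A, B) = (-1, -1) or (-1, 1) or (1, -1) or (1, 1).
Impose the point condition(s):
  u(1, 0) = -1 + e  ⟹  e A + B = -1 + e
Only A = 1, B = -1 satisfies everything.
Hence u(x, y) = e^{x} - e^{y}.

Answer: u(x, y) = e^{x} - e^{y}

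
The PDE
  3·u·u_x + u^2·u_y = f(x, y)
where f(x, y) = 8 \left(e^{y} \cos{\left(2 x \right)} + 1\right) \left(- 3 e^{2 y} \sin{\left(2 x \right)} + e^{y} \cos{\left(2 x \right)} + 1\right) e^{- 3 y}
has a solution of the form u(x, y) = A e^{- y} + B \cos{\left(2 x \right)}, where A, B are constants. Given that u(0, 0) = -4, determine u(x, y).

Substitute the ansatz u = A e^{- y} + B \cos{\left(2 x \right)} into the left-hand side.
Derivatives of the ansatz:
  u_x = - 2 B \sin{\left(2 x \right)}
  u_y = - A e^{- y}
Term by term:
  3·u·u_x = - 6 A B e^{- y} \sin{\left(2 x \right)} - 6 B^{2} \sin{\left(2 x \right)} \cos{\left(2 x \right)}
  u^2·u_y = - A^{3} e^{- 3 y} - 2 A^{2} B e^{- 2 y} \cos{\left(2 x \right)} - A B^{2} e^{- y} \cos^{2}{\left(2 x \right)}
So the left-hand side equals
  - A^{3} e^{- 3 y} - 2 A^{2} B e^{- 2 y} \cos{\left(2 x \right)} - A B^{2} e^{- y} \cos^{2}{\left(2 x \right)} - 6 A B e^{- y} \sin{\left(2 x \right)} - 6 B^{2} \sin{\left(2 x \right)} \cos{\left(2 x \right)}
This must equal f(x, y) identically; expanded, f = - 24 \sin{\left(2 x \right)} \cos{\left(2 x \right)} - 24 e^{- y} \sin{\left(2 x \right)} + 8 e^{- y} \cos^{2}{\left(2 x \right)} + 16 e^{- 2 y} \cos{\left(2 x \right)} + 8 e^{- 3 y}.
Matching coefficients of the independent functions:
  [e^{- 2 y} \cos{\left(2 x \right)}]:  - 2 A^{2} B = 16
  [e^{- y} \sin{\left(2 x \right)}]:  - 6 A B = -24
  [e^{- y} \cos^{2}{\left(2 x \right)}]:  - A B^{2} = 8
  [\sin{\left(2 x \right)} \cos{\left(2 x \right)}]:  - 6 B^{2} = -24
  [e^{- 3 y}]:  - A^{3} = 8
Solving: A = -2, B = -2.
Check against the point condition:
  u(0, 0) = -4  ⟹  A + B = -4  ✓
Hence u(x, y) = - 2 \cos{\left(2 x \right)} - 2 e^{- y}.

Answer: u(x, y) = - 2 \cos{\left(2 x \right)} - 2 e^{- y}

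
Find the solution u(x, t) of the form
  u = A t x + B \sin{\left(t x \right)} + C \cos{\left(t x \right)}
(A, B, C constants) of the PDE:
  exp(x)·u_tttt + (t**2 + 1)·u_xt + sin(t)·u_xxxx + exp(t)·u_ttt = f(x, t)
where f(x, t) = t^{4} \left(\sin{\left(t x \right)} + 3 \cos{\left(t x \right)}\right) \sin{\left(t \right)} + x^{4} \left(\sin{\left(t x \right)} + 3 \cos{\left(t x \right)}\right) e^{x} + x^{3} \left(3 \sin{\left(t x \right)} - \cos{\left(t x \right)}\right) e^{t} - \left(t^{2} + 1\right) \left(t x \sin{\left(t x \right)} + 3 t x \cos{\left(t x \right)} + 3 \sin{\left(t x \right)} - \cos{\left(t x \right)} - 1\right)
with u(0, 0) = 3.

Answer: u(x, t) = t x + \sin{\left(t x \right)} + 3 \cos{\left(t x \right)}

Derivation:
Substitute the ansatz u = A t x + B \sin{\left(t x \right)} + C \cos{\left(t x \right)} into the left-hand side.
Derivatives of the ansatz:
  u_tttt = B x^{4} \sin{\left(t x \right)} + C x^{4} \cos{\left(t x \right)}
  u_xt = A - B t x \sin{\left(t x \right)} + B \cos{\left(t x \right)} - C t x \cos{\left(t x \right)} - C \sin{\left(t x \right)}
  u_xxxx = B t^{4} \sin{\left(t x \right)} + C t^{4} \cos{\left(t x \right)}
  u_ttt = - B x^{3} \cos{\left(t x \right)} + C x^{3} \sin{\left(t x \right)}
Term by term:
  exp(x)·u_tttt = B x^{4} e^{x} \sin{\left(t x \right)} + C x^{4} e^{x} \cos{\left(t x \right)}
  (t**2 + 1)·u_xt = A t^{2} + A - B t^{3} x \sin{\left(t x \right)} + B t^{2} \cos{\left(t x \right)} - B t x \sin{\left(t x \right)} + B \cos{\left(t x \right)} - C t^{3} x \cos{\left(t x \right)} - C t^{2} \sin{\left(t x \right)} - C t x \cos{\left(t x \right)} - C \sin{\left(t x \right)}
  sin(t)·u_xxxx = B t^{4} \sin{\left(t \right)} \sin{\left(t x \right)} + C t^{4} \sin{\left(t \right)} \cos{\left(t x \right)}
  exp(t)·u_ttt = - B x^{3} e^{t} \cos{\left(t x \right)} + C x^{3} e^{t} \sin{\left(t x \right)}
So the left-hand side equals
  A t^{2} + A + B t^{4} \sin{\left(t \right)} \sin{\left(t x \right)} - B t^{3} x \sin{\left(t x \right)} + B t^{2} \cos{\left(t x \right)} - B t x \sin{\left(t x \right)} + B x^{4} e^{x} \sin{\left(t x \right)} - B x^{3} e^{t} \cos{\left(t x \right)} + B \cos{\left(t x \right)} + C t^{4} \sin{\left(t \right)} \cos{\left(t x \right)} - C t^{3} x \cos{\left(t x \right)} - C t^{2} \sin{\left(t x \right)} - C t x \cos{\left(t x \right)} + C x^{4} e^{x} \cos{\left(t x \right)} + C x^{3} e^{t} \sin{\left(t x \right)} - C \sin{\left(t x \right)}
This must equal f(x, t) identically; expanded, f = t^{4} \sin{\left(t \right)} \sin{\left(t x \right)} + 3 t^{4} \sin{\left(t \right)} \cos{\left(t x \right)} - t^{3} x \sin{\left(t x \right)} - 3 t^{3} x \cos{\left(t x \right)} - 3 t^{2} \sin{\left(t x \right)} + t^{2} \cos{\left(t x \right)} + t^{2} - t x \sin{\left(t x \right)} - 3 t x \cos{\left(t x \right)} + x^{4} e^{x} \sin{\left(t x \right)} + 3 x^{4} e^{x} \cos{\left(t x \right)} + 3 x^{3} e^{t} \sin{\left(t x \right)} - x^{3} e^{t} \cos{\left(t x \right)} - 3 \sin{\left(t x \right)} + \cos{\left(t x \right)} + 1.
Matching coefficients of the independent functions:
(each divided by its leading coefficient; functions giving the same equation are listed together)
  [constant term, t^{2}]:  A - 1 = 0
  [t^{2} \sin{\left(t x \right)}, t x \cos{\left(t x \right)}, t^{3} x \cos{\left(t x \right)}, …]:  C - 3 = 0
  [t^{2} \cos{\left(t x \right)}, t x \sin{\left(t x \right)}, t^{3} x \sin{\left(t x \right)}, …]:  B - 1 = 0
Solving: A = 1, B = 1, C = 3.
Check against the point condition:
  u(0, 0) = 3  ⟹  C = 3  ✓
Hence u(x, t) = t x + \sin{\left(t x \right)} + 3 \cos{\left(t x \right)}.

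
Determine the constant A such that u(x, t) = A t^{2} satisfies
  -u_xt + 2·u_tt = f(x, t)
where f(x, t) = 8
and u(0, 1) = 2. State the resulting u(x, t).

Answer: u(x, t) = 2 t^{2}

Derivation:
Substitute the ansatz u = A t^{2} into the left-hand side.
Derivatives of the ansatz:
  u_xt = 0
  u_tt = 2 A
Term by term:
  -u_xt = 0
  2·u_tt = 4 A
So the left-hand side equals
  4 A
This must equal f(x, t) = 8 identically.
Matching coefficients of the independent functions:
  [constant term]:  4 A = 8
Solving: A = 2.
Check against the point condition:
  u(0, 1) = 2  ⟹  A = 2  ✓
Hence u(x, t) = 2 t^{2}.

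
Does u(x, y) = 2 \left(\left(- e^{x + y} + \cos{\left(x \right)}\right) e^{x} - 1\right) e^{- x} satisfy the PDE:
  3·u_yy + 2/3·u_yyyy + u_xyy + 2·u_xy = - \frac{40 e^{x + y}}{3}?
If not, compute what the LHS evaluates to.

Evaluate each term of the left-hand side for u = 2 \left(\left(- e^{x + y} + \cos{\left(x \right)}\right) e^{x} - 1\right) e^{- x}.
Derivatives:
  u_yy = - 2 e^{x} e^{y}
  u_yyyy = - 2 e^{x} e^{y}
  u_xyy = - 2 e^{x} e^{y}
  u_xy = - 2 e^{x} e^{y}
Terms:
  3·u_yy = - 6 e^{x + y}
  2/3·u_yyyy = - \frac{4 e^{x + y}}{3}
  u_xyy = - 2 e^{x + y}
  2·u_xy = - 4 e^{x + y}
Sum: LHS = - \frac{40 e^{x + y}}{3}
This is exactly the given right-hand side, so u is a solution.

Answer: Yes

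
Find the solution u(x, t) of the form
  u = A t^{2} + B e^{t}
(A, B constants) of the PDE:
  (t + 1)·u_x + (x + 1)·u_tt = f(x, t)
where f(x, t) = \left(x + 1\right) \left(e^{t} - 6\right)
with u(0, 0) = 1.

Answer: u(x, t) = - 3 t^{2} + e^{t}

Derivation:
Substitute the ansatz u = A t^{2} + B e^{t} into the left-hand side.
Derivatives of the ansatz:
  u_x = 0
  u_tt = 2 A + B e^{t}
Term by term:
  (t + 1)·u_x = 0
  (x + 1)·u_tt = 2 A x + 2 A + B x e^{t} + B e^{t}
So the left-hand side equals
  2 A x + 2 A + B x e^{t} + B e^{t}
This must equal f(x, t) identically; expanded, f = x e^{t} - 6 x + e^{t} - 6.
Matching coefficients of the independent functions:
  [constant term, x]:  2 A = -6
  [x e^{t}, e^{t}]:  B = 1
Solving: A = -3, B = 1.
Check against the point condition:
  u(0, 0) = 1  ⟹  B = 1  ✓
Hence u(x, t) = - 3 t^{2} + e^{t}.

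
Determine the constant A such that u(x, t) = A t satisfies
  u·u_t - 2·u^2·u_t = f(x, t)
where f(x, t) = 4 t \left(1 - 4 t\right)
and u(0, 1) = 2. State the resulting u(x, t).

Substitute the ansatz u = A t into the left-hand side.
Derivatives of the ansatz:
  u_t = A
Term by term:
  u·u_t = A^{2} t
  -2·u^2·u_t = - 2 A^{3} t^{2}
So the left-hand side equals
  - 2 A^{3} t^{2} + A^{2} t
This must equal f(x, t) identically; expanded, f = - 16 t^{2} + 4 t.
Matching coefficients of the independent functions:
  [t]:  A^{2} = 4
  [t^{2}]:  - 2 A^{3} = -16
Solving: A = 2.
Check against the point condition:
  u(0, 1) = 2  ⟹  A = 2  ✓
Hence u(x, t) = 2 t.

Answer: u(x, t) = 2 t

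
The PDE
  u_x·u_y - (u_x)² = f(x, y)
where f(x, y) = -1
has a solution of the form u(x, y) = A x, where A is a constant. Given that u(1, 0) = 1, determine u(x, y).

Substitute the ansatz u = A x into the left-hand side.
Derivatives of the ansatz:
  u_x = A
  u_y = 0
Term by term:
  u_x·u_y = 0
  -(u_x)² = - A^{2}
So the left-hand side equals
  - A^{2}
This must equal f(x, y) = -1 identically.
Matching coefficients of the independent functions:
  [constant term]:  - A^{2} = -1
These equations allow (A) = (-1) or (1).
Impose the point condition(s):
  u(1, 0) = 1  ⟹  A = 1
Only A = 1 satisfies everything.
Hence u(x, y) = x.

Answer: u(x, y) = x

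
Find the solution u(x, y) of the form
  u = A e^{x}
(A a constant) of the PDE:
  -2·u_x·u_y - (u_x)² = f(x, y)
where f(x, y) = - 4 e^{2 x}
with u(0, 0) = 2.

Substitute the ansatz u = A e^{x} into the left-hand side.
Derivatives of the ansatz:
  u_x = A e^{x}
  u_y = 0
Term by term:
  -2·u_x·u_y = 0
  -(u_x)² = - A^{2} e^{2 x}
So the left-hand side equals
  - A^{2} e^{2 x}
This must equal f(x, y) = - 4 e^{2 x} identically.
Matching coefficients of the independent functions:
  [e^{2 x}]:  - A^{2} = -4
These equations allow (A) = (-2) or (2).
Impose the point condition(s):
  u(0, 0) = 2  ⟹  A = 2
Only A = 2 satisfies everything.
Hence u(x, y) = 2 e^{x}.

Answer: u(x, y) = 2 e^{x}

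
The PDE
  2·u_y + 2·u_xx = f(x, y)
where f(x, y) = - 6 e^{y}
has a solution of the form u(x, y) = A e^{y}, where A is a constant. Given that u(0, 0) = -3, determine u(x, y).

Substitute the ansatz u = A e^{y} into the left-hand side.
Derivatives of the ansatz:
  u_y = A e^{y}
  u_xx = 0
Term by term:
  2·u_y = 2 A e^{y}
  2·u_xx = 0
So the left-hand side equals
  2 A e^{y}
This must equal f(x, y) = - 6 e^{y} identically.
Matching coefficients of the independent functions:
  [e^{y}]:  2 A = -6
Solving: A = -3.
Check against the point condition:
  u(0, 0) = -3  ⟹  A = -3  ✓
Hence u(x, y) = - 3 e^{y}.

Answer: u(x, y) = - 3 e^{y}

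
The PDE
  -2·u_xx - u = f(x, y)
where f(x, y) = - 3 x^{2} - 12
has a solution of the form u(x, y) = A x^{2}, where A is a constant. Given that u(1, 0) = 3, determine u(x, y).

Substitute the ansatz u = A x^{2} into the left-hand side.
Derivatives of the ansatz:
  u_xx = 2 A
Term by term:
  -2·u_xx = - 4 A
  -u = - A x^{2}
So the left-hand side equals
  - A x^{2} - 4 A
This must equal f(x, y) = - 3 x^{2} - 12 identically.
Matching coefficients of the independent functions:
  [constant term]:  - 4 A = -12
  [x^{2}]:  - A = -3
Solving: A = 3.
Check against the point condition:
  u(1, 0) = 3  ⟹  A = 3  ✓
Hence u(x, y) = 3 x^{2}.

Answer: u(x, y) = 3 x^{2}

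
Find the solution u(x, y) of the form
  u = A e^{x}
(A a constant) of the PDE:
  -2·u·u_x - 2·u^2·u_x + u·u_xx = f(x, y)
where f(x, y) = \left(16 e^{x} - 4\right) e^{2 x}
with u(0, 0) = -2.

Substitute the ansatz u = A e^{x} into the left-hand side.
Derivatives of the ansatz:
  u_x = A e^{x}
  u_xx = A e^{x}
Term by term:
  -2·u·u_x = - 2 A^{2} e^{2 x}
  -2·u^2·u_x = - 2 A^{3} e^{3 x}
  u·u_xx = A^{2} e^{2 x}
So the left-hand side equals
  - 2 A^{3} e^{3 x} - A^{2} e^{2 x}
This must equal f(x, y) = \left(16 e^{x} - 4\right) e^{2 x} identically.
Matching coefficients of the independent functions:
  [e^{2 x}]:  - A^{2} = -4
  [e^{3 x}]:  - 2 A^{3} = 16
Solving: A = -2.
Check against the point condition:
  u(0, 0) = -2  ⟹  A = -2  ✓
Hence u(x, y) = - 2 e^{x}.

Answer: u(x, y) = - 2 e^{x}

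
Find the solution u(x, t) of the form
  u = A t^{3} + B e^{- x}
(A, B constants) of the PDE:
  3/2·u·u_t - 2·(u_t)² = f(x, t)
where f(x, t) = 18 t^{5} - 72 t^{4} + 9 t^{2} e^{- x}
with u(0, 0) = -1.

Substitute the ansatz u = A t^{3} + B e^{- x} into the left-hand side.
Derivatives of the ansatz:
  u_t = 3 A t^{2}
Term by term:
  3/2·u·u_t = \frac{9 A^{2} t^{5}}{2} + \frac{9 A B t^{2} e^{- x}}{2}
  -2·(u_t)² = - 18 A^{2} t^{4}
So the left-hand side equals
  \frac{9 A^{2} t^{5}}{2} - 18 A^{2} t^{4} + \frac{9 A B t^{2} e^{- x}}{2}
This must equal f(x, t) = 18 t^{5} - 72 t^{4} + 9 t^{2} e^{- x} identically.
Matching coefficients of the independent functions:
  [t^{4}]:  - 18 A^{2} = -72
  [t^{5}]:  \frac{9 A^{2}}{2} = 18
  [t^{2} e^{- x}]:  \frac{9 A B}{2} = 9
These equations allow (A, B) = (-2, -1) or (2, 1).
Impose the point condition(s):
  u(0, 0) = -1  ⟹  B = -1
Only A = -2, B = -1 satisfies everything.
Hence u(x, t) = - 2 t^{3} - e^{- x}.

Answer: u(x, t) = - 2 t^{3} - e^{- x}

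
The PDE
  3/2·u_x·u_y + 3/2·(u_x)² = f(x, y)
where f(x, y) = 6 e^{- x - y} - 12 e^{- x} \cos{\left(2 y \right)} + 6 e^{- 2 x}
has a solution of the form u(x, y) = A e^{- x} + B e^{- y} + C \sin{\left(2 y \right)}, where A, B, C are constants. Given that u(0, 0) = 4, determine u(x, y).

Substitute the ansatz u = A e^{- x} + B e^{- y} + C \sin{\left(2 y \right)} into the left-hand side.
Derivatives of the ansatz:
  u_x = - A e^{- x}
  u_y = - B e^{- y} + 2 C \cos{\left(2 y \right)}
Term by term:
  3/2·u_x·u_y = \frac{3 A B e^{- x} e^{- y}}{2} - 3 A C e^{- x} \cos{\left(2 y \right)}
  3/2·(u_x)² = \frac{3 A^{2} e^{- 2 x}}{2}
So the left-hand side equals
  \frac{3 A^{2} e^{- 2 x}}{2} + \frac{3 A B e^{- x} e^{- y}}{2} - 3 A C e^{- x} \cos{\left(2 y \right)}
This must equal f(x, y) identically; expanded, f = - 12 e^{- x} \cos{\left(2 y \right)} + 6 e^{- x} e^{- y} + 6 e^{- 2 x}.
Matching coefficients of the independent functions:
  [e^{- x} e^{- y}]:  \frac{3 A B}{2} = 6
  [e^{- x} \cos{\left(2 y \right)}]:  - 3 A C = -12
  [e^{- 2 x}]:  \frac{3 A^{2}}{2} = 6
These equations allow (A, B, C) = (-2, -2, -2) or (2, 2, 2).
Impose the point condition(s):
  u(0, 0) = 4  ⟹  A + B = 4
Only A = 2, B = 2, C = 2 satisfies everything.
Hence u(x, y) = 2 \sin{\left(2 y \right)} + 2 e^{- y} + 2 e^{- x}.

Answer: u(x, y) = 2 \sin{\left(2 y \right)} + 2 e^{- y} + 2 e^{- x}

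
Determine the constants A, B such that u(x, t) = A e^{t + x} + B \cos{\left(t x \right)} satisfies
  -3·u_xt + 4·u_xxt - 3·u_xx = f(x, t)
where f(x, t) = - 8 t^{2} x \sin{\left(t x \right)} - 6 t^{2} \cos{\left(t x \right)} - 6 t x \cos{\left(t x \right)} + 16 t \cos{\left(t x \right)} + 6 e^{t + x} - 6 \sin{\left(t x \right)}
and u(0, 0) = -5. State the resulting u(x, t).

Answer: u(x, t) = - 3 e^{t + x} - 2 \cos{\left(t x \right)}

Derivation:
Substitute the ansatz u = A e^{t + x} + B \cos{\left(t x \right)} into the left-hand side.
Derivatives of the ansatz:
  u_xt = A e^{t} e^{x} - B t x \cos{\left(t x \right)} - B \sin{\left(t x \right)}
  u_xxt = A e^{t} e^{x} + B t^{2} x \sin{\left(t x \right)} - 2 B t \cos{\left(t x \right)}
  u_xx = A e^{t} e^{x} - B t^{2} \cos{\left(t x \right)}
Term by term:
  -3·u_xt = - 3 A e^{t} e^{x} + 3 B t x \cos{\left(t x \right)} + 3 B \sin{\left(t x \right)}
  4·u_xxt = 4 A e^{t} e^{x} + 4 B t^{2} x \sin{\left(t x \right)} - 8 B t \cos{\left(t x \right)}
  -3·u_xx = - 3 A e^{t} e^{x} + 3 B t^{2} \cos{\left(t x \right)}
So the left-hand side equals
  - 2 A e^{t} e^{x} + 4 B t^{2} x \sin{\left(t x \right)} + 3 B t^{2} \cos{\left(t x \right)} + 3 B t x \cos{\left(t x \right)} - 8 B t \cos{\left(t x \right)} + 3 B \sin{\left(t x \right)}
This must equal f(x, t) identically; expanded, f = - 8 t^{2} x \sin{\left(t x \right)} - 6 t^{2} \cos{\left(t x \right)} - 6 t x \cos{\left(t x \right)} + 16 t \cos{\left(t x \right)} + 6 e^{t} e^{x} - 6 \sin{\left(t x \right)}.
Matching coefficients of the independent functions:
  [t \cos{\left(t x \right)}]:  - 8 B = 16
  [t^{2} \cos{\left(t x \right)}, t x \cos{\left(t x \right)}, \sin{\left(t x \right)}]:  3 B = -6
  [e^{t} e^{x}]:  - 2 A = 6
  [t^{2} x \sin{\left(t x \right)}]:  4 B = -8
Solving: A = -3, B = -2.
Check against the point condition:
  u(0, 0) = -5  ⟹  A + B = -5  ✓
Hence u(x, t) = - 3 e^{t + x} - 2 \cos{\left(t x \right)}.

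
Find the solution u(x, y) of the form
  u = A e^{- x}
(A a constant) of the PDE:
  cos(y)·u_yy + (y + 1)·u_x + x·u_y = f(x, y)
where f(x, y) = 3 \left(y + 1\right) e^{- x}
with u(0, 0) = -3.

Answer: u(x, y) = - 3 e^{- x}

Derivation:
Substitute the ansatz u = A e^{- x} into the left-hand side.
Derivatives of the ansatz:
  u_yy = 0
  u_x = - A e^{- x}
  u_y = 0
Term by term:
  cos(y)·u_yy = 0
  (y + 1)·u_x = - A y e^{- x} - A e^{- x}
  x·u_y = 0
So the left-hand side equals
  - A y e^{- x} - A e^{- x}
This must equal f(x, y) identically; expanded, f = 3 y e^{- x} + 3 e^{- x}.
Matching coefficients of the independent functions:
  [y e^{- x}, e^{- x}]:  - A = 3
Solving: A = -3.
Check against the point condition:
  u(0, 0) = -3  ⟹  A = -3  ✓
Hence u(x, y) = - 3 e^{- x}.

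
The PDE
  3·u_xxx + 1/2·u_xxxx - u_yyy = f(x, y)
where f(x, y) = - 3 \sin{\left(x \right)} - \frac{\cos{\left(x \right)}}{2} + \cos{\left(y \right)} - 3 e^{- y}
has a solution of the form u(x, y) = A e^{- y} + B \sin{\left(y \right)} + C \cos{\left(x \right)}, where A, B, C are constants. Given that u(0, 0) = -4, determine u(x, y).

Substitute the ansatz u = A e^{- y} + B \sin{\left(y \right)} + C \cos{\left(x \right)} into the left-hand side.
Derivatives of the ansatz:
  u_xxx = C \sin{\left(x \right)}
  u_xxxx = C \cos{\left(x \right)}
  u_yyy = - A e^{- y} - B \cos{\left(y \right)}
Term by term:
  3·u_xxx = 3 C \sin{\left(x \right)}
  1/2·u_xxxx = \frac{C \cos{\left(x \right)}}{2}
  -u_yyy = A e^{- y} + B \cos{\left(y \right)}
So the left-hand side equals
  A e^{- y} + B \cos{\left(y \right)} + 3 C \sin{\left(x \right)} + \frac{C \cos{\left(x \right)}}{2}
This must equal f(x, y) = - 3 \sin{\left(x \right)} - \frac{\cos{\left(x \right)}}{2} + \cos{\left(y \right)} - 3 e^{- y} identically.
Matching coefficients of the independent functions:
  [e^{- y}]:  A = -3
  [\sin{\left(x \right)}]:  3 C = -3
  [\cos{\left(x \right)}]:  \frac{C}{2} = - \frac{1}{2}
  [\cos{\left(y \right)}]:  B = 1
Solving: A = -3, B = 1, C = -1.
Check against the point condition:
  u(0, 0) = -4  ⟹  A + C = -4  ✓
Hence u(x, y) = \sin{\left(y \right)} - \cos{\left(x \right)} - 3 e^{- y}.

Answer: u(x, y) = \sin{\left(y \right)} - \cos{\left(x \right)} - 3 e^{- y}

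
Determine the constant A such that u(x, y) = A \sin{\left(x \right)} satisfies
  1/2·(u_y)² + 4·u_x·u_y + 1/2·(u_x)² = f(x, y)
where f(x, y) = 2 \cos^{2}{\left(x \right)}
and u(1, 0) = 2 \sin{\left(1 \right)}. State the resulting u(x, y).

Substitute the ansatz u = A \sin{\left(x \right)} into the left-hand side.
Derivatives of the ansatz:
  u_y = 0
  u_x = A \cos{\left(x \right)}
Term by term:
  1/2·(u_y)² = 0
  4·u_x·u_y = 0
  1/2·(u_x)² = \frac{A^{2} \cos^{2}{\left(x \right)}}{2}
So the left-hand side equals
  \frac{A^{2} \cos^{2}{\left(x \right)}}{2}
This must equal f(x, y) = 2 \cos^{2}{\left(x \right)} identically.
Matching coefficients of the independent functions:
  [\cos^{2}{\left(x \right)}]:  \frac{A^{2}}{2} = 2
These equations allow (A) = (-2) or (2).
Impose the point condition(s):
  u(1, 0) = 2 \sin{\left(1 \right)}  ⟹  A \sin{\left(1 \right)} = 2 \sin{\left(1 \right)}
Only A = 2 satisfies everything.
Hence u(x, y) = 2 \sin{\left(x \right)}.

Answer: u(x, y) = 2 \sin{\left(x \right)}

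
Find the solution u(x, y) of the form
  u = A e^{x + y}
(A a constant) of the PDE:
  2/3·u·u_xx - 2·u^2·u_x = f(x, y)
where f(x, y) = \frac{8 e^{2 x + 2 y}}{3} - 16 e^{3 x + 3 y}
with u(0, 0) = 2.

Substitute the ansatz u = A e^{x + y} into the left-hand side.
Derivatives of the ansatz:
  u_xx = A e^{x} e^{y}
  u_x = A e^{x} e^{y}
Term by term:
  2/3·u·u_xx = \frac{2 A^{2} e^{2 x} e^{2 y}}{3}
  -2·u^2·u_x = - 2 A^{3} e^{3 x} e^{3 y}
So the left-hand side equals
  - 2 A^{3} e^{3 x} e^{3 y} + \frac{2 A^{2} e^{2 x} e^{2 y}}{3}
This must equal f(x, y) identically; expanded, f = - 16 e^{3 x} e^{3 y} + \frac{8 e^{2 x} e^{2 y}}{3}.
Matching coefficients of the independent functions:
  [e^{2 x} e^{2 y}]:  \frac{2 A^{2}}{3} = \frac{8}{3}
  [e^{3 x} e^{3 y}]:  - 2 A^{3} = -16
Solving: A = 2.
Check against the point condition:
  u(0, 0) = 2  ⟹  A = 2  ✓
Hence u(x, y) = 2 e^{x + y}.

Answer: u(x, y) = 2 e^{x + y}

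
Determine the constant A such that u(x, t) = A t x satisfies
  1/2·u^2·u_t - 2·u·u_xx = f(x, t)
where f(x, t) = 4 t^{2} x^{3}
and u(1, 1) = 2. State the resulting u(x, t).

Answer: u(x, t) = 2 t x

Derivation:
Substitute the ansatz u = A t x into the left-hand side.
Derivatives of the ansatz:
  u_t = A x
  u_xx = 0
Term by term:
  1/2·u^2·u_t = \frac{A^{3} t^{2} x^{3}}{2}
  -2·u·u_xx = 0
So the left-hand side equals
  \frac{A^{3} t^{2} x^{3}}{2}
This must equal f(x, t) = 4 t^{2} x^{3} identically.
Matching coefficients of the independent functions:
  [t^{2} x^{3}]:  \frac{A^{3}}{2} = 4
Solving: A = 2.
Check against the point condition:
  u(1, 1) = 2  ⟹  A = 2  ✓
Hence u(x, t) = 2 t x.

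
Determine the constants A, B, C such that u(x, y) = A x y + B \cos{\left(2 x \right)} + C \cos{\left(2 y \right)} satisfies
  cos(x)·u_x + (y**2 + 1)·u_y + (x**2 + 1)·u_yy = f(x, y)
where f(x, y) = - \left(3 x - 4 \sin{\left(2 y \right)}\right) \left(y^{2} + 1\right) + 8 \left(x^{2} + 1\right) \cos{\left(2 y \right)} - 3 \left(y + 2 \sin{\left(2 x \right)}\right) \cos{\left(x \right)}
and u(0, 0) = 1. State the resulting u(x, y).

Answer: u(x, y) = - 3 x y + 3 \cos{\left(2 x \right)} - 2 \cos{\left(2 y \right)}

Derivation:
Substitute the ansatz u = A x y + B \cos{\left(2 x \right)} + C \cos{\left(2 y \right)} into the left-hand side.
Derivatives of the ansatz:
  u_x = A y - 2 B \sin{\left(2 x \right)}
  u_y = A x - 2 C \sin{\left(2 y \right)}
  u_yy = - 4 C \cos{\left(2 y \right)}
Term by term:
  cos(x)·u_x = A y \cos{\left(x \right)} - 2 B \sin{\left(2 x \right)} \cos{\left(x \right)}
  (y**2 + 1)·u_y = A x y^{2} + A x - 2 C y^{2} \sin{\left(2 y \right)} - 2 C \sin{\left(2 y \right)}
  (x**2 + 1)·u_yy = - 4 C x^{2} \cos{\left(2 y \right)} - 4 C \cos{\left(2 y \right)}
So the left-hand side equals
  A x y^{2} + A x + A y \cos{\left(x \right)} - 2 B \sin{\left(2 x \right)} \cos{\left(x \right)} - 4 C x^{2} \cos{\left(2 y \right)} - 2 C y^{2} \sin{\left(2 y \right)} - 2 C \sin{\left(2 y \right)} - 4 C \cos{\left(2 y \right)}
This must equal f(x, y) identically; expanded, f = 8 x^{2} \cos{\left(2 y \right)} - 3 x y^{2} - 3 x + 4 y^{2} \sin{\left(2 y \right)} - 3 y \cos{\left(x \right)} - 6 \sin{\left(2 x \right)} \cos{\left(x \right)} + 4 \sin{\left(2 y \right)} + 8 \cos{\left(2 y \right)}.
Matching coefficients of the independent functions:
  [x, x y^{2}, y \cos{\left(x \right)}]:  A = -3
  [x^{2} \cos{\left(2 y \right)}, \cos{\left(2 y \right)}]:  - 4 C = 8
  [y^{2} \sin{\left(2 y \right)}, \sin{\left(2 y \right)}]:  - 2 C = 4
  [\sin{\left(2 x \right)} \cos{\left(x \right)}]:  - 2 B = -6
Solving: A = -3, B = 3, C = -2.
Check against the point condition:
  u(0, 0) = 1  ⟹  B + C = 1  ✓
Hence u(x, y) = - 3 x y + 3 \cos{\left(2 x \right)} - 2 \cos{\left(2 y \right)}.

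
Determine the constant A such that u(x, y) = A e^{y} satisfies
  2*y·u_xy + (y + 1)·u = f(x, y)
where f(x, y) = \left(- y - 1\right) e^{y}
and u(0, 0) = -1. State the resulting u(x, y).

Answer: u(x, y) = - e^{y}

Derivation:
Substitute the ansatz u = A e^{y} into the left-hand side.
Derivatives of the ansatz:
  u_xy = 0
Term by term:
  2*y·u_xy = 0
  (y + 1)·u = A y e^{y} + A e^{y}
So the left-hand side equals
  A y e^{y} + A e^{y}
This must equal f(x, y) identically; expanded, f = - y e^{y} - e^{y}.
Matching coefficients of the independent functions:
  [y e^{y}, e^{y}]:  A = -1
Solving: A = -1.
Check against the point condition:
  u(0, 0) = -1  ⟹  A = -1  ✓
Hence u(x, y) = - e^{y}.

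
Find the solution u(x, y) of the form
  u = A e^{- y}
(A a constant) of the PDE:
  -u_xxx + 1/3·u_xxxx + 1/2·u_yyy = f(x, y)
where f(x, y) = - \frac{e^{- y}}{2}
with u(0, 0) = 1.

Answer: u(x, y) = e^{- y}

Derivation:
Substitute the ansatz u = A e^{- y} into the left-hand side.
Derivatives of the ansatz:
  u_xxx = 0
  u_xxxx = 0
  u_yyy = - A e^{- y}
Term by term:
  -u_xxx = 0
  1/3·u_xxxx = 0
  1/2·u_yyy = - \frac{A e^{- y}}{2}
So the left-hand side equals
  - \frac{A e^{- y}}{2}
This must equal f(x, y) = - \frac{e^{- y}}{2} identically.
Matching coefficients of the independent functions:
  [e^{- y}]:  - \frac{A}{2} = - \frac{1}{2}
Solving: A = 1.
Check against the point condition:
  u(0, 0) = 1  ⟹  A = 1  ✓
Hence u(x, y) = e^{- y}.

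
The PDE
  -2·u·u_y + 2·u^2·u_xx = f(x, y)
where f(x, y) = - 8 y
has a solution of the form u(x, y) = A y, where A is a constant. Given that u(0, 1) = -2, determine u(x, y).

Substitute the ansatz u = A y into the left-hand side.
Derivatives of the ansatz:
  u_y = A
  u_xx = 0
Term by term:
  -2·u·u_y = - 2 A^{2} y
  2·u^2·u_xx = 0
So the left-hand side equals
  - 2 A^{2} y
This must equal f(x, y) = - 8 y identically.
Matching coefficients of the independent functions:
  [y]:  - 2 A^{2} = -8
These equations allow (A) = (-2) or (2).
Impose the point condition(s):
  u(0, 1) = -2  ⟹  A = -2
Only A = -2 satisfies everything.
Hence u(x, y) = - 2 y.

Answer: u(x, y) = - 2 y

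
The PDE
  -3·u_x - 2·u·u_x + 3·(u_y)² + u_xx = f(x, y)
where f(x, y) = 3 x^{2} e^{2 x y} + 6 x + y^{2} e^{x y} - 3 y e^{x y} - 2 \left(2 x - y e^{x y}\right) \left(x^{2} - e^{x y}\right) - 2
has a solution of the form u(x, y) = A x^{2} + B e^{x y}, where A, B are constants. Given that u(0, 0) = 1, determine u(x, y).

Answer: u(x, y) = - x^{2} + e^{x y}

Derivation:
Substitute the ansatz u = A x^{2} + B e^{x y} into the left-hand side.
Derivatives of the ansatz:
  u_x = 2 A x + B y e^{x y}
  u_y = B x e^{x y}
  u_xx = 2 A + B y^{2} e^{x y}
Term by term:
  -3·u_x = - 6 A x - 3 B y e^{x y}
  -2·u·u_x = - 4 A^{2} x^{3} - 2 A B x^{2} y e^{x y} - 4 A B x e^{x y} - 2 B^{2} y e^{2 x y}
  3·(u_y)² = 3 B^{2} x^{2} e^{2 x y}
  u_xx = 2 A + B y^{2} e^{x y}
So the left-hand side equals
  - 4 A^{2} x^{3} - 2 A B x^{2} y e^{x y} - 4 A B x e^{x y} - 6 A x + 2 A + 3 B^{2} x^{2} e^{2 x y} - 2 B^{2} y e^{2 x y} + B y^{2} e^{x y} - 3 B y e^{x y}
This must equal f(x, y) identically; expanded, f = - 4 x^{3} + 2 x^{2} y e^{x y} + 3 x^{2} e^{2 x y} + 4 x e^{x y} + 6 x + y^{2} e^{x y} - 2 y e^{2 x y} - 3 y e^{x y} - 2.
Matching coefficients of the independent functions:
  [constant term]:  2 A = -2
  [x]:  - 6 A = 6
  [x^{3}]:  - 4 A^{2} = -4
  [x e^{x y}]:  - 4 A B = 4
  [x^{2} e^{2 x y}]:  3 B^{2} = 3
  [y e^{x y}]:  - 3 B = -3
  [y e^{2 x y}]:  - 2 B^{2} = -2
  [y^{2} e^{x y}]:  B = 1
  [x^{2} y e^{x y}]:  - 2 A B = 2
Solving: A = -1, B = 1.
Check against the point condition:
  u(0, 0) = 1  ⟹  B = 1  ✓
Hence u(x, y) = - x^{2} + e^{x y}.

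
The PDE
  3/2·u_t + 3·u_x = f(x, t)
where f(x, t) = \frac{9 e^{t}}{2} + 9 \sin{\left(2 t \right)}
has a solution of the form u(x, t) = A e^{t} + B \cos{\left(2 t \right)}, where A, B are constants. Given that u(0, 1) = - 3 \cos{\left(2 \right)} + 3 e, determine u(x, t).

Substitute the ansatz u = A e^{t} + B \cos{\left(2 t \right)} into the left-hand side.
Derivatives of the ansatz:
  u_t = A e^{t} - 2 B \sin{\left(2 t \right)}
  u_x = 0
Term by term:
  3/2·u_t = \frac{3 A e^{t}}{2} - 3 B \sin{\left(2 t \right)}
  3·u_x = 0
So the left-hand side equals
  \frac{3 A e^{t}}{2} - 3 B \sin{\left(2 t \right)}
This must equal f(x, t) = \frac{9 e^{t}}{2} + 9 \sin{\left(2 t \right)} identically.
Matching coefficients of the independent functions:
  [e^{t}]:  \frac{3 A}{2} = \frac{9}{2}
  [\sin{\left(2 t \right)}]:  - 3 B = 9
Solving: A = 3, B = -3.
Check against the point condition:
  u(0, 1) = - 3 \cos{\left(2 \right)} + 3 e  ⟹  e A + B \cos{\left(2 \right)} = - 3 \cos{\left(2 \right)} + 3 e  ✓
Hence u(x, t) = 3 e^{t} - 3 \cos{\left(2 t \right)}.

Answer: u(x, t) = 3 e^{t} - 3 \cos{\left(2 t \right)}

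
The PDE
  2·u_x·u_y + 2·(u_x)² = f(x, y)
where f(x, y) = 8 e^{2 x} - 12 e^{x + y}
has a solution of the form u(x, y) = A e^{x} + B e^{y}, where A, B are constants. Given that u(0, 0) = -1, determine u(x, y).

Substitute the ansatz u = A e^{x} + B e^{y} into the left-hand side.
Derivatives of the ansatz:
  u_x = A e^{x}
  u_y = B e^{y}
Term by term:
  2·u_x·u_y = 2 A B e^{x} e^{y}
  2·(u_x)² = 2 A^{2} e^{2 x}
So the left-hand side equals
  2 A^{2} e^{2 x} + 2 A B e^{x} e^{y}
This must equal f(x, y) identically; expanded, f = 8 e^{2 x} - 12 e^{x} e^{y}.
Matching coefficients of the independent functions:
  [e^{x} e^{y}]:  2 A B = -12
  [e^{2 x}]:  2 A^{2} = 8
These equations allow (A, B) = (-2, 3) or (2, -3).
Impose the point condition(s):
  u(0, 0) = -1  ⟹  A + B = -1
Only A = 2, B = -3 satisfies everything.
Hence u(x, y) = 2 e^{x} - 3 e^{y}.

Answer: u(x, y) = 2 e^{x} - 3 e^{y}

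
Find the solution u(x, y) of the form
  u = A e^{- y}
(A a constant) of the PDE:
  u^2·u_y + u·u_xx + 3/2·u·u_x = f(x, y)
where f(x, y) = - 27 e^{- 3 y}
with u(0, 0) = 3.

Substitute the ansatz u = A e^{- y} into the left-hand side.
Derivatives of the ansatz:
  u_y = - A e^{- y}
  u_xx = 0
  u_x = 0
Term by term:
  u^2·u_y = - A^{3} e^{- 3 y}
  u·u_xx = 0
  3/2·u·u_x = 0
So the left-hand side equals
  - A^{3} e^{- 3 y}
This must equal f(x, y) = - 27 e^{- 3 y} identically.
Matching coefficients of the independent functions:
  [e^{- 3 y}]:  - A^{3} = -27
Solving: A = 3.
Check against the point condition:
  u(0, 0) = 3  ⟹  A = 3  ✓
Hence u(x, y) = 3 e^{- y}.

Answer: u(x, y) = 3 e^{- y}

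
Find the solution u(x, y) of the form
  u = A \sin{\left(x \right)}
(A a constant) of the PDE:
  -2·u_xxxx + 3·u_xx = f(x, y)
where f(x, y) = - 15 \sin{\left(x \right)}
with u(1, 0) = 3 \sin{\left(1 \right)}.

Answer: u(x, y) = 3 \sin{\left(x \right)}

Derivation:
Substitute the ansatz u = A \sin{\left(x \right)} into the left-hand side.
Derivatives of the ansatz:
  u_xxxx = A \sin{\left(x \right)}
  u_xx = - A \sin{\left(x \right)}
Term by term:
  -2·u_xxxx = - 2 A \sin{\left(x \right)}
  3·u_xx = - 3 A \sin{\left(x \right)}
So the left-hand side equals
  - 5 A \sin{\left(x \right)}
This must equal f(x, y) = - 15 \sin{\left(x \right)} identically.
Matching coefficients of the independent functions:
  [\sin{\left(x \right)}]:  - 5 A = -15
Solving: A = 3.
Check against the point condition:
  u(1, 0) = 3 \sin{\left(1 \right)}  ⟹  A \sin{\left(1 \right)} = 3 \sin{\left(1 \right)}  ✓
Hence u(x, y) = 3 \sin{\left(x \right)}.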